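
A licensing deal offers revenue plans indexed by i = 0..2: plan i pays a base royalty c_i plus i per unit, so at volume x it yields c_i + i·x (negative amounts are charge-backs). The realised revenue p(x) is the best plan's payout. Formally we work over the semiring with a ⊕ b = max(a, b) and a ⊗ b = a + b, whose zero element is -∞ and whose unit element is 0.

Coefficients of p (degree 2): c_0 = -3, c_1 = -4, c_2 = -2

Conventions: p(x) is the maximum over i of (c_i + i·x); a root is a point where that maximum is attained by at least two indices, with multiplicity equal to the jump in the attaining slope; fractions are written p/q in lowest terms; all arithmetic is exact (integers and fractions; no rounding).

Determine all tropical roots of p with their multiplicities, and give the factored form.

hull edge (i=0, c=-3) to (i=2, c=-2): slope 1/2, span 2
Factored form: p(x) = -2 ⊗ (x ⊕ (-1/2)) ⊗ (x ⊕ (-1/2))
Answer: roots = -1/2 (mult 2)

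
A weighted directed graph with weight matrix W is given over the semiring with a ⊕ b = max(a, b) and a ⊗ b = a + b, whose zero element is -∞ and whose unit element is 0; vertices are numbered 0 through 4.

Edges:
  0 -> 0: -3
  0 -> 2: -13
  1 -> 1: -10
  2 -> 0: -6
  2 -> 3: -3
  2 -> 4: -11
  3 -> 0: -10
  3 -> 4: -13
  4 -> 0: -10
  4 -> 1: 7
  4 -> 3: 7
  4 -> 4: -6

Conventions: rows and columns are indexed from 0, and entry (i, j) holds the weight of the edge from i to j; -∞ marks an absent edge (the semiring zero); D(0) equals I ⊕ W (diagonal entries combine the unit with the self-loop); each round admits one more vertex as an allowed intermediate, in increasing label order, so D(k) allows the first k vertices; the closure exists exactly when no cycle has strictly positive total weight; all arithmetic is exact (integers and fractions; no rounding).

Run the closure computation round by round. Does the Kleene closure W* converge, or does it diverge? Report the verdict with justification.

D(0):
  [0, -∞, -13, -∞, -∞]
  [-∞, 0, -∞, -∞, -∞]
  [-6, -∞, 0, -3, -11]
  [-10, -∞, -∞, 0, -13]
  [-10, 7, -∞, 7, 0]
D(1):
  [0, -∞, -13, -∞, -∞]
  [-∞, 0, -∞, -∞, -∞]
  [-6, -∞, 0, -3, -11]
  [-10, -∞, -23, 0, -13]
  [-10, 7, -23, 7, 0]
D(2):
  [0, -∞, -13, -∞, -∞]
  [-∞, 0, -∞, -∞, -∞]
  [-6, -∞, 0, -3, -11]
  [-10, -∞, -23, 0, -13]
  [-10, 7, -23, 7, 0]
D(3):
  [0, -∞, -13, -16, -24]
  [-∞, 0, -∞, -∞, -∞]
  [-6, -∞, 0, -3, -11]
  [-10, -∞, -23, 0, -13]
  [-10, 7, -23, 7, 0]
D(4):
  [0, -∞, -13, -16, -24]
  [-∞, 0, -∞, -∞, -∞]
  [-6, -∞, 0, -3, -11]
  [-10, -∞, -23, 0, -13]
  [-3, 7, -16, 7, 0]
D(5):
  [0, -17, -13, -16, -24]
  [-∞, 0, -∞, -∞, -∞]
  [-6, -4, 0, -3, -11]
  [-10, -6, -23, 0, -13]
  [-3, 7, -16, 7, 0]
Key observation: every diagonal entry stays at the unit through all rounds, so no improving cycle exists.
Answer: CONVERGES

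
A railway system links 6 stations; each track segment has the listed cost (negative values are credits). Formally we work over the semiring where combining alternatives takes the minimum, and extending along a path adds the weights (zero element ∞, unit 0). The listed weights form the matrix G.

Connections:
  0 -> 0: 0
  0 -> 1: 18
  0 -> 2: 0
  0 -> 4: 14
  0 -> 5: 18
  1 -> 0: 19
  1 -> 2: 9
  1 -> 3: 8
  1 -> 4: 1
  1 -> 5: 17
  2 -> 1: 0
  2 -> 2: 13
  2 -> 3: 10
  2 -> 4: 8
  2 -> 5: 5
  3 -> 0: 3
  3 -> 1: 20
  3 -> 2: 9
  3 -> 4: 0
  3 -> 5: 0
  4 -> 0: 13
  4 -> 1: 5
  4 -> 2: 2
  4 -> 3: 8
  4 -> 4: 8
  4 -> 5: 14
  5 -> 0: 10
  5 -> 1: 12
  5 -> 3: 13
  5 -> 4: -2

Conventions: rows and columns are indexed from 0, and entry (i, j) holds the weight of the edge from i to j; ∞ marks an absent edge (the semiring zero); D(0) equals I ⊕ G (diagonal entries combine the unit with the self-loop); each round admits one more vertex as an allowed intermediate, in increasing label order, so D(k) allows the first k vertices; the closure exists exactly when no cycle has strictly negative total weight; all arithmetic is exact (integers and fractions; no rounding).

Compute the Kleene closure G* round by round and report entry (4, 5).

D(0):
  [0, 18, 0, ∞, 14, 18]
  [19, 0, 9, 8, 1, 17]
  [∞, 0, 0, 10, 8, 5]
  [3, 20, 9, 0, 0, 0]
  [13, 5, 2, 8, 0, 14]
  [10, 12, ∞, 13, -2, 0]
D(1):
  [0, 18, 0, ∞, 14, 18]
  [19, 0, 9, 8, 1, 17]
  [∞, 0, 0, 10, 8, 5]
  [3, 20, 3, 0, 0, 0]
  [13, 5, 2, 8, 0, 14]
  [10, 12, 10, 13, -2, 0]
D(2):
  [0, 18, 0, 26, 14, 18]
  [19, 0, 9, 8, 1, 17]
  [19, 0, 0, 8, 1, 5]
  [3, 20, 3, 0, 0, 0]
  [13, 5, 2, 8, 0, 14]
  [10, 12, 10, 13, -2, 0]
D(3):
  [0, 0, 0, 8, 1, 5]
  [19, 0, 9, 8, 1, 14]
  [19, 0, 0, 8, 1, 5]
  [3, 3, 3, 0, 0, 0]
  [13, 2, 2, 8, 0, 7]
  [10, 10, 10, 13, -2, 0]
D(4):
  [0, 0, 0, 8, 1, 5]
  [11, 0, 9, 8, 1, 8]
  [11, 0, 0, 8, 1, 5]
  [3, 3, 3, 0, 0, 0]
  [11, 2, 2, 8, 0, 7]
  [10, 10, 10, 13, -2, 0]
D(5):
  [0, 0, 0, 8, 1, 5]
  [11, 0, 3, 8, 1, 8]
  [11, 0, 0, 8, 1, 5]
  [3, 2, 2, 0, 0, 0]
  [11, 2, 2, 8, 0, 7]
  [9, 0, 0, 6, -2, 0]
D(6):
  [0, 0, 0, 8, 1, 5]
  [11, 0, 3, 8, 1, 8]
  [11, 0, 0, 8, 1, 5]
  [3, 0, 0, 0, -2, 0]
  [11, 2, 2, 8, 0, 7]
  [9, 0, 0, 6, -2, 0]
Answer: G*[4][5] = 7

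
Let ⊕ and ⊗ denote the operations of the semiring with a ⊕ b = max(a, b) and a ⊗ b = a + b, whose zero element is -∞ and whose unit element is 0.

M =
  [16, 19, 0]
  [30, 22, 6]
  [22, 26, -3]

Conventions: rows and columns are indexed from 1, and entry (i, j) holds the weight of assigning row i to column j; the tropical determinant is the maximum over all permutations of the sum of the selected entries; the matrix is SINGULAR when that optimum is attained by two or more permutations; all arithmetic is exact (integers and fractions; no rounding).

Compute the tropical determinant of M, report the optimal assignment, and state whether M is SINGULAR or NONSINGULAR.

σ = (1, 2, 3): 16 + 22 + (-3) = 35
σ = (1, 3, 2): 16 + 6 + 26 = 48
σ = (2, 1, 3): 19 + 30 + (-3) = 46
σ = (2, 3, 1): 19 + 6 + 22 = 47
σ = (3, 1, 2): 0 + 30 + 26 = 56
σ = (3, 2, 1): 0 + 22 + 22 = 44
Optimal value attained by: σ = (3, 1, 2).
Answer: det⊕(M) = 56; verdict: NONSINGULAR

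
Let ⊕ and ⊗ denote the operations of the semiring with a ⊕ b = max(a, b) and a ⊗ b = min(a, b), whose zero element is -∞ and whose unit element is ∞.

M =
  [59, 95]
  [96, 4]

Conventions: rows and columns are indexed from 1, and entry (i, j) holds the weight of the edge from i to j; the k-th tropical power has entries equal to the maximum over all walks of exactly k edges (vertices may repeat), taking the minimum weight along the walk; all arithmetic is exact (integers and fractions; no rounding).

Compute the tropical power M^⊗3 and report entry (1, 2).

M^⊗2:
  [95, 59]
  [59, 95]
M^⊗3:
  [59, 95]
  [95, 59]
Key observation: the optimum is the walk 1->2->1->2, with weight 95 min 96 min 95 = 95.
Optimal value attained by: walk 1->2->1->2.
Answer: (M^⊗3)[1][2] = 95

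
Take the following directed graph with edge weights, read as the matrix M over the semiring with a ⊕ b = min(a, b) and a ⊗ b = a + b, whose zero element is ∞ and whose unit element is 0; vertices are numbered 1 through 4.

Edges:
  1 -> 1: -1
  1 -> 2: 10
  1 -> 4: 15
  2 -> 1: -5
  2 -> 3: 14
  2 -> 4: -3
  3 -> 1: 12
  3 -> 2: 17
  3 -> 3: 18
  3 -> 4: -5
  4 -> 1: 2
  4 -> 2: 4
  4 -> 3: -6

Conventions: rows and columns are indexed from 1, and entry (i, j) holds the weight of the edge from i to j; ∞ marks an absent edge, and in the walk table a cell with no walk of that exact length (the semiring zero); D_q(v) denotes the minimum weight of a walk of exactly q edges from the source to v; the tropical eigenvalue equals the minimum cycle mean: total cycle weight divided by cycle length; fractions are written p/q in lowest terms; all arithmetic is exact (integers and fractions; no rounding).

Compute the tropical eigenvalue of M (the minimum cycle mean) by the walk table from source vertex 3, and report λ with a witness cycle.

q=0: [∞, ∞, 0, ∞]
q=1: [12, 17, 18, -5]
q=2: [-3, -1, -11, 13]
q=3: [-6, 6, 7, -16]
q=4: [-14, -12, -22, 2]
Optimal cycle mean attained by: cycle 3->4->3, total (-5) + (-6), length 2.
Answer: λ = -11/2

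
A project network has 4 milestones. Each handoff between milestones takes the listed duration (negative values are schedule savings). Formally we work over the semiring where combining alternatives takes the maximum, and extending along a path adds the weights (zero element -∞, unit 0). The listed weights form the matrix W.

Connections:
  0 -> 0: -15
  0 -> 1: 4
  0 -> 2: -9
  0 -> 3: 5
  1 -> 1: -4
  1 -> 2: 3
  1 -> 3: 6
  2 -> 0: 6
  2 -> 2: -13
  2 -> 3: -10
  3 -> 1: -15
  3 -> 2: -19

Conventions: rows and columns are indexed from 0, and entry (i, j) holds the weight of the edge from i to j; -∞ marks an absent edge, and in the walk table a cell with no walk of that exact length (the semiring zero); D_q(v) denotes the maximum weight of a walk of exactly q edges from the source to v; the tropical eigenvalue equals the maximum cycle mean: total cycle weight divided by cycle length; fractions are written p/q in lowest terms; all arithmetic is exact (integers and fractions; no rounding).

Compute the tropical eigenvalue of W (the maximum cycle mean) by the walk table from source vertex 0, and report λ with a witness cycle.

q=0: [0, -∞, -∞, -∞]
q=1: [-15, 4, -9, 5]
q=2: [-3, 0, 7, 10]
q=3: [13, 1, 3, 6]
q=4: [9, 17, 4, 18]
Optimal cycle mean attained by: cycle 0->1->2->0, total 4 + 3 + 6, length 3.
Answer: λ = 13/3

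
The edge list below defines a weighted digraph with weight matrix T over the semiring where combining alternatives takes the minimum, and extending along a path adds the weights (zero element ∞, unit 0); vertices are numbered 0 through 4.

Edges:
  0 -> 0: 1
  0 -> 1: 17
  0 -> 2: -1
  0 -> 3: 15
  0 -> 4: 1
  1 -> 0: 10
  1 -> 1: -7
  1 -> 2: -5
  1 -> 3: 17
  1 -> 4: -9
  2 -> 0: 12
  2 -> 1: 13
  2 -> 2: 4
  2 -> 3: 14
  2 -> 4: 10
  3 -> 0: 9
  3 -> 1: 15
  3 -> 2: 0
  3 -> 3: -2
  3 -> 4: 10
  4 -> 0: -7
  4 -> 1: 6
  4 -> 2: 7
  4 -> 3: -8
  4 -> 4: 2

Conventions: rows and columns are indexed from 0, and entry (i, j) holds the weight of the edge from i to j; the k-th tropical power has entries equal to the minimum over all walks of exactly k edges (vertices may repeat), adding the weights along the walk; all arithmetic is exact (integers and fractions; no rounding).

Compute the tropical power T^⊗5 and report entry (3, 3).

T^⊗2:
  [-6, 7, 0, -7, 2]
  [-16, -14, -12, -17, -16]
  [3, 6, 8, 2, 4]
  [3, 8, -2, -4, 6]
  [-6, -1, -8, -10, -6]
T^⊗3:
  [-5, 0, -7, -9, -5]
  [-23, -21, -19, -24, -23]
  [-3, -1, 1, -4, -3]
  [-1, 1, -4, -6, -1]
  [-13, -8, -10, -14, -10]
T^⊗4:
  [-12, -7, -9, -13, -9]
  [-30, -28, -26, -31, -30]
  [-10, -8, -6, -11, -10]
  [-8, -6, -6, -9, -8]
  [-17, -15, -14, -18, -17]
T^⊗5:
  [-16, -14, -13, -17, -16]
  [-37, -35, -33, -38, -37]
  [-17, -15, -13, -18, -17]
  [-15, -13, -11, -16, -15]
  [-24, -22, -20, -25, -24]
Key observation: the optimum is the walk 3->1->1->1->4->3, with weight 15 + (-7) + (-7) + (-9) + (-8) = -16.
Optimal value attained by: walk 3->1->1->1->4->3.
Answer: (T^⊗5)[3][3] = -16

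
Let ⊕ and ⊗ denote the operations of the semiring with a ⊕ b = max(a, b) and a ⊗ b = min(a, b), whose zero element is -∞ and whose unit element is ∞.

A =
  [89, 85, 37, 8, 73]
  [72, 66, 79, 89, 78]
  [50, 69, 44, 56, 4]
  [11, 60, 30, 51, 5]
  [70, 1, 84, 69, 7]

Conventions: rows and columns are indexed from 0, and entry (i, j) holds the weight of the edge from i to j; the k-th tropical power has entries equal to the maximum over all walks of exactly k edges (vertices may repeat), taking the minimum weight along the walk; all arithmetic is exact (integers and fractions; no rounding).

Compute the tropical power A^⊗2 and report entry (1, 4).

A^⊗2:
  [89, 85, 79, 85, 78]
  [72, 72, 78, 69, 72]
  [69, 66, 69, 69, 69]
  [60, 60, 60, 60, 60]
  [70, 70, 44, 56, 70]
Key observation: the optimum is the walk 1->0->4, with weight 72 min 73 = 72.
Optimal value attained by: walk 1->0->4.
Answer: (A^⊗2)[1][4] = 72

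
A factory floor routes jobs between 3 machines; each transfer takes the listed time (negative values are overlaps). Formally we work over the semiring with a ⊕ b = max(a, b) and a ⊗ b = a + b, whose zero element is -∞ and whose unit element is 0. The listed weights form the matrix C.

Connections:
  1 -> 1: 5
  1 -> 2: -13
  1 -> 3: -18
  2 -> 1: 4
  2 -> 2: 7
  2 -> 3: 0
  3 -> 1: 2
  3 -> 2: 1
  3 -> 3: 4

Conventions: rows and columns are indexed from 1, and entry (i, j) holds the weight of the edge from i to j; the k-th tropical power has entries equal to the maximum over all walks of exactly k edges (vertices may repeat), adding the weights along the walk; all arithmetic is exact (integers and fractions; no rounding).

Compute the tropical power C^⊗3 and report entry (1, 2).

C^⊗2:
  [10, -6, -13]
  [11, 14, 7]
  [7, 8, 8]
C^⊗3:
  [15, 1, -6]
  [18, 21, 14]
  [12, 15, 12]
Key observation: the optimum is the walk 1->2->2->2, with weight (-13) + 7 + 7 = 1.
Optimal value attained by: walk 1->2->2->2.
Answer: (C^⊗3)[1][2] = 1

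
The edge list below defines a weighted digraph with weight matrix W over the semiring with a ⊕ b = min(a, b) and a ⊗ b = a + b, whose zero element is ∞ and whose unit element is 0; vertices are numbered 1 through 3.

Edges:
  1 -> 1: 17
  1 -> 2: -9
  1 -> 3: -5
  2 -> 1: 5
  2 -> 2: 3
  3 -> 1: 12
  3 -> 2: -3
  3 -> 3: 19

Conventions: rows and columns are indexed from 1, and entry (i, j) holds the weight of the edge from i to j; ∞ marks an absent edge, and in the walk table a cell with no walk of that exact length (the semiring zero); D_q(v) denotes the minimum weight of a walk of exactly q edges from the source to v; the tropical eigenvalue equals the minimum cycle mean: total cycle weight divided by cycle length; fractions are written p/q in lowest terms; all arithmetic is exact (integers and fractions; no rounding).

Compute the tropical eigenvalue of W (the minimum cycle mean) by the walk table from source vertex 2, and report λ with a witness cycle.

q=0: [∞, 0, ∞]
q=1: [5, 3, ∞]
q=2: [8, -4, 0]
q=3: [1, -3, 3]
Optimal cycle mean attained by: cycle 1->2->1, total (-9) + 5, length 2.
Answer: λ = -2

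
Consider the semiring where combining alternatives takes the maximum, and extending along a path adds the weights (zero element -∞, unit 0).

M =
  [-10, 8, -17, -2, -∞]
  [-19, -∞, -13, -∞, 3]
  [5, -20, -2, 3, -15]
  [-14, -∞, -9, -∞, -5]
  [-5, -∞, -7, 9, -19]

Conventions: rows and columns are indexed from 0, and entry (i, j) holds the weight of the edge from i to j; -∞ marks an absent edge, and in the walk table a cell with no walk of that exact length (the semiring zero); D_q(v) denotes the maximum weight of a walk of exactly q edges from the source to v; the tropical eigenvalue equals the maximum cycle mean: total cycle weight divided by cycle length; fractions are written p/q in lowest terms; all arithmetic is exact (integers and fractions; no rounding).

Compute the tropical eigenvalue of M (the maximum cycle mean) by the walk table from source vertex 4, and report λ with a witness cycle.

q=0: [-∞, -∞, -∞, -∞, 0]
q=1: [-5, -∞, -7, 9, -19]
q=2: [-2, 3, 0, -4, 4]
q=3: [5, 6, -2, 13, 6]
q=4: [3, 13, 4, 15, 9]
q=5: [9, 11, 6, 18, 16]
Optimal cycle mean attained by: cycle 0->1->4->3->2->0, total 8 + 3 + 9 + (-9) + 5, length 5.
Answer: λ = 16/5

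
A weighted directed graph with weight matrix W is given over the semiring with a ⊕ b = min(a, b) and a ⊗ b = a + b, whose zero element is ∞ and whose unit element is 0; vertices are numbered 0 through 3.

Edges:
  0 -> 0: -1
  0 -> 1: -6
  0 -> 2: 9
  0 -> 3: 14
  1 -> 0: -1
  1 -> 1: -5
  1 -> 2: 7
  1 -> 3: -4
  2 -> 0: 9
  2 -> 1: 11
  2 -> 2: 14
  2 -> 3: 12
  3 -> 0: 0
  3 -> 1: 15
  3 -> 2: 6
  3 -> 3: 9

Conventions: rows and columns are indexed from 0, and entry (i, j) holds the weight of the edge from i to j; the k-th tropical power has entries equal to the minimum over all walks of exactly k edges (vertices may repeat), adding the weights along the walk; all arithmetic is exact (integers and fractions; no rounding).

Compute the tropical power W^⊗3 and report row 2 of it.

W^⊗2:
  [-7, -11, 1, -10]
  [-6, -10, 2, -9]
  [8, 3, 18, 7]
  [-1, -6, 9, 11]
W^⊗3:
  [-12, -16, -4, -15]
  [-11, -15, -3, -14]
  [2, -2, 10, -1]
  [-7, -11, 1, -10]
Answer: row 2 of W^⊗3 = [2, -2, 10, -1]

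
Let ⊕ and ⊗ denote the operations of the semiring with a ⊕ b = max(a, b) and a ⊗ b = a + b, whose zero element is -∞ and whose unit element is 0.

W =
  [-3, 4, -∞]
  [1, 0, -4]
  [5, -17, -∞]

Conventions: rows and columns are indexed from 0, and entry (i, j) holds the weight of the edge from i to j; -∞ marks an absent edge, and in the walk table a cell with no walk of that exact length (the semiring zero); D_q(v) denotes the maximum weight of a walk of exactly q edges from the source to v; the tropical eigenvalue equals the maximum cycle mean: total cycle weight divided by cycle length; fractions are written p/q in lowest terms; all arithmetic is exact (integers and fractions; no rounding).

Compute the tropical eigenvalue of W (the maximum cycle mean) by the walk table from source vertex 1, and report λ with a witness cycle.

q=0: [-∞, 0, -∞]
q=1: [1, 0, -4]
q=2: [1, 5, -4]
q=3: [6, 5, 1]
Optimal cycle mean attained by: cycle 0->1->0, total 4 + 1, length 2.
Answer: λ = 5/2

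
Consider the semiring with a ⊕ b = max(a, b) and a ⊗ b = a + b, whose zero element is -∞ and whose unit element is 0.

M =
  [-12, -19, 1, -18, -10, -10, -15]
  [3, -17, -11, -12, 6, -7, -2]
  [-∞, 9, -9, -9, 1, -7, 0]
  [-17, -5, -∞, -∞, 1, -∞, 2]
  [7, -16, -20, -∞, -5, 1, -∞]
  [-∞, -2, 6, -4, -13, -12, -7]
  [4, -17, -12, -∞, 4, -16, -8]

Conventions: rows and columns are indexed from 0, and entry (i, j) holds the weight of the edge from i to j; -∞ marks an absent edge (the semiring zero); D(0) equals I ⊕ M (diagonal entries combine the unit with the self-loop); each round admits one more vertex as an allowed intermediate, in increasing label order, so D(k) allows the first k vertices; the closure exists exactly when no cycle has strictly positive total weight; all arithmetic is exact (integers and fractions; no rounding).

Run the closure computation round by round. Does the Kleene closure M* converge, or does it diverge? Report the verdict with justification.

D(0):
  [0, -19, 1, -18, -10, -10, -15]
  [3, 0, -11, -12, 6, -7, -2]
  [-∞, 9, 0, -9, 1, -7, 0]
  [-17, -5, -∞, 0, 1, -∞, 2]
  [7, -16, -20, -∞, 0, 1, -∞]
  [-∞, -2, 6, -4, -13, 0, -7]
  [4, -17, -12, -∞, 4, -16, 0]
D(1):
  [0, -19, 1, -18, -10, -10, -15]
  [3, 0, 4, -12, 6, -7, -2]
  [-∞, 9, 0, -9, 1, -7, 0]
  [-17, -5, -16, 0, 1, -27, 2]
  [7, -12, 8, -11, 0, 1, -8]
  [-∞, -2, 6, -4, -13, 0, -7]
  [4, -15, 5, -14, 4, -6, 0]
Detection: at round 2, diagonal entry (2, 2) turns strictly positive.
Key observation: the cycle 2->1->0->2 has total weight 9 + 3 + 1, which is strictly positive.
Answer: DIVERGES — positive cycle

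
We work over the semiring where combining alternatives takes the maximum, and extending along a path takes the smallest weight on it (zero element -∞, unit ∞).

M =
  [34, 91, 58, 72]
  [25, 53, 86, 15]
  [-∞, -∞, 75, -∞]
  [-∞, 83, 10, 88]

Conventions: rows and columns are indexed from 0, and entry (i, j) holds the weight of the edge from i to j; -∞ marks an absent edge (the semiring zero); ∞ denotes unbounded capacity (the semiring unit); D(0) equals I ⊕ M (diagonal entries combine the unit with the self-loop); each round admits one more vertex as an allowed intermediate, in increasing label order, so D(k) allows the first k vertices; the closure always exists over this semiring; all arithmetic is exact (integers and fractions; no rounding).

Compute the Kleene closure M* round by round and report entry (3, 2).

D(0):
  [∞, 91, 58, 72]
  [25, ∞, 86, 15]
  [-∞, -∞, ∞, -∞]
  [-∞, 83, 10, ∞]
D(1):
  [∞, 91, 58, 72]
  [25, ∞, 86, 25]
  [-∞, -∞, ∞, -∞]
  [-∞, 83, 10, ∞]
D(2):
  [∞, 91, 86, 72]
  [25, ∞, 86, 25]
  [-∞, -∞, ∞, -∞]
  [25, 83, 83, ∞]
D(3):
  [∞, 91, 86, 72]
  [25, ∞, 86, 25]
  [-∞, -∞, ∞, -∞]
  [25, 83, 83, ∞]
D(4):
  [∞, 91, 86, 72]
  [25, ∞, 86, 25]
  [-∞, -∞, ∞, -∞]
  [25, 83, 83, ∞]
Answer: M*[3][2] = 83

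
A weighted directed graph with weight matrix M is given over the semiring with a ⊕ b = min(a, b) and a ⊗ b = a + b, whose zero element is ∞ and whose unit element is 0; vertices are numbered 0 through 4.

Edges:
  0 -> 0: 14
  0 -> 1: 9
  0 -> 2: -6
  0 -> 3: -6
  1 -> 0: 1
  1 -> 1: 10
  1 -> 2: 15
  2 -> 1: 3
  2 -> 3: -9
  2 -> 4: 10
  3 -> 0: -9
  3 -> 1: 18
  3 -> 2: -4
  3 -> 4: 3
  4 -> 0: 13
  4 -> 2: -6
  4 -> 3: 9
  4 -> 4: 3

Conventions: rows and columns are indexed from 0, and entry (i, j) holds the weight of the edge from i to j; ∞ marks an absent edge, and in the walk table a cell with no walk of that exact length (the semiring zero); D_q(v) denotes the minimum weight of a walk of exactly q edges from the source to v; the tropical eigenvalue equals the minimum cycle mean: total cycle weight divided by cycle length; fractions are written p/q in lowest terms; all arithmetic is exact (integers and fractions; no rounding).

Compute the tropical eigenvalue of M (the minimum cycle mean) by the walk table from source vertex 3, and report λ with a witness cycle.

q=0: [∞, ∞, ∞, 0, ∞]
q=1: [-9, 18, -4, ∞, 3]
q=2: [5, -1, -15, -15, 6]
q=3: [-24, -12, -19, -24, -12]
q=4: [-33, -16, -30, -30, -21]
q=5: [-39, -27, -39, -39, -27]
Optimal cycle mean attained by: cycle 0->2->3->0, total (-6) + (-9) + (-9), length 3.
Answer: λ = -8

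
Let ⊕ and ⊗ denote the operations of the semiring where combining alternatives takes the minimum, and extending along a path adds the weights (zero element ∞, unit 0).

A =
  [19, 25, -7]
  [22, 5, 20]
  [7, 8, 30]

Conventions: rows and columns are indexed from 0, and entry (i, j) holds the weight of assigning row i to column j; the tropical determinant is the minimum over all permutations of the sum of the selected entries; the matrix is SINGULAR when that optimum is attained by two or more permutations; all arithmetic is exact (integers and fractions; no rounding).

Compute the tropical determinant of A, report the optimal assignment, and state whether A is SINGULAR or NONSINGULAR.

σ = (0, 1, 2): 19 + 5 + 30 = 54
σ = (0, 2, 1): 19 + 20 + 8 = 47
σ = (1, 0, 2): 25 + 22 + 30 = 77
σ = (1, 2, 0): 25 + 20 + 7 = 52
σ = (2, 0, 1): (-7) + 22 + 8 = 23
σ = (2, 1, 0): (-7) + 5 + 7 = 5
Optimal value attained by: σ = (2, 1, 0).
Answer: det⊕(A) = 5; verdict: NONSINGULAR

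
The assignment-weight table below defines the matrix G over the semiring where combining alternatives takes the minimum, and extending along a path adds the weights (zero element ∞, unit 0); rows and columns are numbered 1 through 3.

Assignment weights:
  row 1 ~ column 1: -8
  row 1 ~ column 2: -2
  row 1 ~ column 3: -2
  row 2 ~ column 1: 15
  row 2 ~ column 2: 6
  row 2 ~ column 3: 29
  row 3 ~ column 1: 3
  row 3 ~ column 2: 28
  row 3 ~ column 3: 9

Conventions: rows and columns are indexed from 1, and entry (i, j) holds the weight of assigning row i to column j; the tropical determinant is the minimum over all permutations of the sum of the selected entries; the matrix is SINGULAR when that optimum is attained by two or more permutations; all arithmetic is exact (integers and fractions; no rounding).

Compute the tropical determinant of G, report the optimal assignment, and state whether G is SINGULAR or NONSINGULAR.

σ = (1, 2, 3): (-8) + 6 + 9 = 7
σ = (1, 3, 2): (-8) + 29 + 28 = 49
σ = (2, 1, 3): (-2) + 15 + 9 = 22
σ = (2, 3, 1): (-2) + 29 + 3 = 30
σ = (3, 1, 2): (-2) + 15 + 28 = 41
σ = (3, 2, 1): (-2) + 6 + 3 = 7
Optimal value attained by: σ = (1, 2, 3).
Answer: det⊕(G) = 7; verdict: SINGULAR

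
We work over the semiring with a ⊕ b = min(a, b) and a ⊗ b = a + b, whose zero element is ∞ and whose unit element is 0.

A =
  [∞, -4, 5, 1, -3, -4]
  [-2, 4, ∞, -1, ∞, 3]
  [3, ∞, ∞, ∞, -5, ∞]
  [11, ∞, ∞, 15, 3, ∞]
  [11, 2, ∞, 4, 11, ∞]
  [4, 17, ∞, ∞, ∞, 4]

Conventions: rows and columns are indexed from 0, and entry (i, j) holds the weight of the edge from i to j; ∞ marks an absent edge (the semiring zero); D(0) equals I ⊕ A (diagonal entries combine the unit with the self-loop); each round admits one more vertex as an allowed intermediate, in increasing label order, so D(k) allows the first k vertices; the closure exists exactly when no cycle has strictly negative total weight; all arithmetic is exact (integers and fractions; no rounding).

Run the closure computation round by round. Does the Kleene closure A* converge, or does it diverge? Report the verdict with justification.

D(0):
  [0, -4, 5, 1, -3, -4]
  [-2, 0, ∞, -1, ∞, 3]
  [3, ∞, 0, ∞, -5, ∞]
  [11, ∞, ∞, 0, 3, ∞]
  [11, 2, ∞, 4, 0, ∞]
  [4, 17, ∞, ∞, ∞, 0]
Detection: at round 1, diagonal entry (1, 1) turns strictly negative.
Key observation: the cycle 1->0->1 has total weight (-2) + (-4), which is strictly negative.
Answer: DIVERGES — negative cycle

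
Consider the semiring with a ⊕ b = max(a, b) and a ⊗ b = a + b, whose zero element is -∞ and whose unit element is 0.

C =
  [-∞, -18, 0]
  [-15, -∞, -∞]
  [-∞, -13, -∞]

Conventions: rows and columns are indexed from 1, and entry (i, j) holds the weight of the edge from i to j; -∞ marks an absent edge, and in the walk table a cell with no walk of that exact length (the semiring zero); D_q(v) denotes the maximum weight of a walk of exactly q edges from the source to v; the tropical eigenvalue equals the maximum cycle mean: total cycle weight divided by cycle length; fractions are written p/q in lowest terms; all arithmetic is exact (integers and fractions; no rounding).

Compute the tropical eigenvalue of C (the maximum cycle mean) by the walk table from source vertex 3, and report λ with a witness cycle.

q=0: [-∞, -∞, 0]
q=1: [-∞, -13, -∞]
q=2: [-28, -∞, -∞]
q=3: [-∞, -46, -28]
Optimal cycle mean attained by: cycle 1->3->2->1, total 0 + (-13) + (-15), length 3.
Answer: λ = -28/3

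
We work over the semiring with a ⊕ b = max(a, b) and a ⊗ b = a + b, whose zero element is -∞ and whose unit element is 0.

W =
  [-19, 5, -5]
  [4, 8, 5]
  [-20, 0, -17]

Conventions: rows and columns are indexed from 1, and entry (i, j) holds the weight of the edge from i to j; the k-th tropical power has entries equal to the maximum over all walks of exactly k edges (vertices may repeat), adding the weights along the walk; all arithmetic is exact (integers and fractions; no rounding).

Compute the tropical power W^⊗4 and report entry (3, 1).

W^⊗2:
  [9, 13, 10]
  [12, 16, 13]
  [4, 8, 5]
W^⊗3:
  [17, 21, 18]
  [20, 24, 21]
  [12, 16, 13]
W^⊗4:
  [25, 29, 26]
  [28, 32, 29]
  [20, 24, 21]
Key observation: the optimum is the walk 3->2->2->2->1, with weight 0 + 8 + 8 + 4 = 20.
Optimal value attained by: walk 3->2->2->2->1.
Answer: (W^⊗4)[3][1] = 20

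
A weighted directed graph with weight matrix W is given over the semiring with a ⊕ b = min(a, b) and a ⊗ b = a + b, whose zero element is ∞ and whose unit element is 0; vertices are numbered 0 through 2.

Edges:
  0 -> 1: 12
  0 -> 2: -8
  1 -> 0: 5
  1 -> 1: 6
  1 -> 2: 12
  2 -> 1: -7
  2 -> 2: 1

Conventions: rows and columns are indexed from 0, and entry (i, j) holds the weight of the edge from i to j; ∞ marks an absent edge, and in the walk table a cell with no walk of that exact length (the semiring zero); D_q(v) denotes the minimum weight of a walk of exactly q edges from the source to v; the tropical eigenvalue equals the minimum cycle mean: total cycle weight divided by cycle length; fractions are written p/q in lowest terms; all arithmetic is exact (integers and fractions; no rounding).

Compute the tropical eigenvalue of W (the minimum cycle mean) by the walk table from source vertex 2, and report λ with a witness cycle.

q=0: [∞, ∞, 0]
q=1: [∞, -7, 1]
q=2: [-2, -6, 2]
q=3: [-1, -5, -10]
Optimal cycle mean attained by: cycle 0->2->1->0, total (-8) + (-7) + 5, length 3.
Answer: λ = -10/3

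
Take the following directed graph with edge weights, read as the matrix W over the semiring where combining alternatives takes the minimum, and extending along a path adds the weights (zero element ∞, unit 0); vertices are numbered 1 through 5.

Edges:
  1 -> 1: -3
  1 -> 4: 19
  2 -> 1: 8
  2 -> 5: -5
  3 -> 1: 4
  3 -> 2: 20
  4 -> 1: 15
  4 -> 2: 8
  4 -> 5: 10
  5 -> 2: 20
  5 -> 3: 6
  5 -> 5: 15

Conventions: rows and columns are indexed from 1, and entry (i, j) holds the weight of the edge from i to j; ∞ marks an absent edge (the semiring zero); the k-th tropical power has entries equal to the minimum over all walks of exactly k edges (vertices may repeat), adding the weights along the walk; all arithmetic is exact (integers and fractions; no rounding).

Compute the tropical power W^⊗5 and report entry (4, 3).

W^⊗2:
  [-6, 27, ∞, 16, 29]
  [5, 15, 1, 27, 10]
  [1, ∞, ∞, 23, 15]
  [12, 30, 16, 34, 3]
  [10, 26, 21, ∞, 15]
W^⊗3:
  [-9, 24, 35, 13, 22]
  [2, 21, 16, 24, 10]
  [-2, 31, 21, 20, 30]
  [9, 23, 9, 31, 18]
  [7, 35, 21, 29, 21]
W^⊗4:
  [-12, 21, 28, 10, 19]
  [-1, 30, 16, 21, 16]
  [-5, 28, 36, 17, 26]
  [6, 29, 24, 28, 18]
  [4, 37, 27, 26, 30]
W^⊗5:
  [-15, 18, 25, 7, 16]
  [-4, 29, 22, 18, 25]
  [-8, 25, 32, 14, 23]
  [3, 36, 24, 25, 24]
  [1, 34, 36, 23, 32]
Key observation: the optimum is the walk 4->2->5->2->5->3, with weight 8 + (-5) + 20 + (-5) + 6 = 24.
Optimal value attained by: walk 4->2->5->2->5->3.
Answer: (W^⊗5)[4][3] = 24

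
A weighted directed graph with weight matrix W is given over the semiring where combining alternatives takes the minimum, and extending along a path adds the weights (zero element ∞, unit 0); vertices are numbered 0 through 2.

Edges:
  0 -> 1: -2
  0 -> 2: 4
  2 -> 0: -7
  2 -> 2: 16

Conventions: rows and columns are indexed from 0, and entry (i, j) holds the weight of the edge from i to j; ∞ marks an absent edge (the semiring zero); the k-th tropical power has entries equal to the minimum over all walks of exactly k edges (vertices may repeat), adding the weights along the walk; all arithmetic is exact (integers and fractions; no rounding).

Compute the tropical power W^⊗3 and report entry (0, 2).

W^⊗2:
  [-3, ∞, 20]
  [∞, ∞, ∞]
  [9, -9, -3]
W^⊗3:
  [13, -5, 1]
  [∞, ∞, ∞]
  [-10, 7, 13]
Key observation: the optimum is the walk 0->2->0->2, with weight 4 + (-7) + 4 = 1.
Optimal value attained by: walk 0->2->0->2.
Answer: (W^⊗3)[0][2] = 1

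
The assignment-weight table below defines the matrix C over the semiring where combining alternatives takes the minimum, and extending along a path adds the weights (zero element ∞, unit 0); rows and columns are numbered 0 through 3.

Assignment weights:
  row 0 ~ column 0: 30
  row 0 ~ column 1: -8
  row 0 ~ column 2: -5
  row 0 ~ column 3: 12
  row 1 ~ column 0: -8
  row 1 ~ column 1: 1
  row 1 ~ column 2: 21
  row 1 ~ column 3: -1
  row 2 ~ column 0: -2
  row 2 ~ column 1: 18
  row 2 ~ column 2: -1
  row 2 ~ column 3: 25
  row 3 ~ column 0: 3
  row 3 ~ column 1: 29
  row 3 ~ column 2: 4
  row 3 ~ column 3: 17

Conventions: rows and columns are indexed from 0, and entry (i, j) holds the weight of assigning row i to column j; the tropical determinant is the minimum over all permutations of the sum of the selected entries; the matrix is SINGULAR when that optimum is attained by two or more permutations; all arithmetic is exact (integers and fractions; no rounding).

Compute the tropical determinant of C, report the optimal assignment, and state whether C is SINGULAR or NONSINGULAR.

σ = (0, 1, 2, 3): 30 + 1 + (-1) + 17 = 47
σ = (0, 1, 3, 2): 30 + 1 + 25 + 4 = 60
σ = (0, 2, 1, 3): 30 + 21 + 18 + 17 = 86
σ = (0, 2, 3, 1): 30 + 21 + 25 + 29 = 105
σ = (0, 3, 1, 2): 30 + (-1) + 18 + 4 = 51
σ = (0, 3, 2, 1): 30 + (-1) + (-1) + 29 = 57
σ = (1, 0, 2, 3): (-8) + (-8) + (-1) + 17 = 0
σ = (1, 0, 3, 2): (-8) + (-8) + 25 + 4 = 13
σ = (1, 2, 0, 3): (-8) + 21 + (-2) + 17 = 28
σ = (1, 2, 3, 0): (-8) + 21 + 25 + 3 = 41
σ = (1, 3, 0, 2): (-8) + (-1) + (-2) + 4 = -7
σ = (1, 3, 2, 0): (-8) + (-1) + (-1) + 3 = -7
σ = (2, 0, 1, 3): (-5) + (-8) + 18 + 17 = 22
σ = (2, 0, 3, 1): (-5) + (-8) + 25 + 29 = 41
σ = (2, 1, 0, 3): (-5) + 1 + (-2) + 17 = 11
σ = (2, 1, 3, 0): (-5) + 1 + 25 + 3 = 24
σ = (2, 3, 0, 1): (-5) + (-1) + (-2) + 29 = 21
σ = (2, 3, 1, 0): (-5) + (-1) + 18 + 3 = 15
σ = (3, 0, 1, 2): 12 + (-8) + 18 + 4 = 26
σ = (3, 0, 2, 1): 12 + (-8) + (-1) + 29 = 32
σ = (3, 1, 0, 2): 12 + 1 + (-2) + 4 = 15
σ = (3, 1, 2, 0): 12 + 1 + (-1) + 3 = 15
σ = (3, 2, 0, 1): 12 + 21 + (-2) + 29 = 60
σ = (3, 2, 1, 0): 12 + 21 + 18 + 3 = 54
Optimal value attained by: σ = (1, 3, 0, 2).
Answer: det⊕(C) = -7; verdict: SINGULAR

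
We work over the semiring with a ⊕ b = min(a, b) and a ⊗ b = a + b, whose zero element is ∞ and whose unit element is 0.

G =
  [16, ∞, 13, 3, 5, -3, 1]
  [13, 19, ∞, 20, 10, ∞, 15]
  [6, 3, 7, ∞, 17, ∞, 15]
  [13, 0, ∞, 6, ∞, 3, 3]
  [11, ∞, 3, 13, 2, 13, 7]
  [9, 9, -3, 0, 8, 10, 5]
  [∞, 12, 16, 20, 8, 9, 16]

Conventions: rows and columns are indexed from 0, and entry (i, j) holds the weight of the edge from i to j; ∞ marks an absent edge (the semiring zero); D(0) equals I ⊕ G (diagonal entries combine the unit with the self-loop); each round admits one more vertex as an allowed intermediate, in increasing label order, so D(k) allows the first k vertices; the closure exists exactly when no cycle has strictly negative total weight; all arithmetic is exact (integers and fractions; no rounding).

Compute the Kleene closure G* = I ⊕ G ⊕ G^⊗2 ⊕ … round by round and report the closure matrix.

D(0):
  [0, ∞, 13, 3, 5, -3, 1]
  [13, 0, ∞, 20, 10, ∞, 15]
  [6, 3, 0, ∞, 17, ∞, 15]
  [13, 0, ∞, 0, ∞, 3, 3]
  [11, ∞, 3, 13, 0, 13, 7]
  [9, 9, -3, 0, 8, 0, 5]
  [∞, 12, 16, 20, 8, 9, 0]
D(1):
  [0, ∞, 13, 3, 5, -3, 1]
  [13, 0, 26, 16, 10, 10, 14]
  [6, 3, 0, 9, 11, 3, 7]
  [13, 0, 26, 0, 18, 3, 3]
  [11, ∞, 3, 13, 0, 8, 7]
  [9, 9, -3, 0, 8, 0, 5]
  [∞, 12, 16, 20, 8, 9, 0]
D(2):
  [0, ∞, 13, 3, 5, -3, 1]
  [13, 0, 26, 16, 10, 10, 14]
  [6, 3, 0, 9, 11, 3, 7]
  [13, 0, 26, 0, 10, 3, 3]
  [11, ∞, 3, 13, 0, 8, 7]
  [9, 9, -3, 0, 8, 0, 5]
  [25, 12, 16, 20, 8, 9, 0]
D(3):
  [0, 16, 13, 3, 5, -3, 1]
  [13, 0, 26, 16, 10, 10, 14]
  [6, 3, 0, 9, 11, 3, 7]
  [13, 0, 26, 0, 10, 3, 3]
  [9, 6, 3, 12, 0, 6, 7]
  [3, 0, -3, 0, 8, 0, 4]
  [22, 12, 16, 20, 8, 9, 0]
D(4):
  [0, 3, 13, 3, 5, -3, 1]
  [13, 0, 26, 16, 10, 10, 14]
  [6, 3, 0, 9, 11, 3, 7]
  [13, 0, 26, 0, 10, 3, 3]
  [9, 6, 3, 12, 0, 6, 7]
  [3, 0, -3, 0, 8, 0, 3]
  [22, 12, 16, 20, 8, 9, 0]
D(5):
  [0, 3, 8, 3, 5, -3, 1]
  [13, 0, 13, 16, 10, 10, 14]
  [6, 3, 0, 9, 11, 3, 7]
  [13, 0, 13, 0, 10, 3, 3]
  [9, 6, 3, 12, 0, 6, 7]
  [3, 0, -3, 0, 8, 0, 3]
  [17, 12, 11, 20, 8, 9, 0]
D(6):
  [0, -3, -6, -3, 5, -3, 0]
  [13, 0, 7, 10, 10, 10, 13]
  [6, 3, 0, 3, 11, 3, 6]
  [6, 0, 0, 0, 10, 3, 3]
  [9, 6, 3, 6, 0, 6, 7]
  [3, 0, -3, 0, 8, 0, 3]
  [12, 9, 6, 9, 8, 9, 0]
D(7):
  [0, -3, -6, -3, 5, -3, 0]
  [13, 0, 7, 10, 10, 10, 13]
  [6, 3, 0, 3, 11, 3, 6]
  [6, 0, 0, 0, 10, 3, 3]
  [9, 6, 3, 6, 0, 6, 7]
  [3, 0, -3, 0, 8, 0, 3]
  [12, 9, 6, 9, 8, 9, 0]
Answer: G* = [[0, -3, -6, -3, 5, -3, 0], [13, 0, 7, 10, 10, 10, 13], [6, 3, 0, 3, 11, 3, 6], [6, 0, 0, 0, 10, 3, 3], [9, 6, 3, 6, 0, 6, 7], [3, 0, -3, 0, 8, 0, 3], [12, 9, 6, 9, 8, 9, 0]]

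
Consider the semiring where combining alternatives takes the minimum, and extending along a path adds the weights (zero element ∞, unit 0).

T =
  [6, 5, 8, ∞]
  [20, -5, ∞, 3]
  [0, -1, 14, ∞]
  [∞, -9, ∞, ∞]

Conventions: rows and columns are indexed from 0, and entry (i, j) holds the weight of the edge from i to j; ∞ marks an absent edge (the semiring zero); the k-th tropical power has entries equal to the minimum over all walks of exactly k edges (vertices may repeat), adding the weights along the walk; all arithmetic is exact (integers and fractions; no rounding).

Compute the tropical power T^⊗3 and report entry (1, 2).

T^⊗2:
  [8, 0, 14, 8]
  [15, -10, 28, -2]
  [6, -6, 8, 2]
  [11, -14, ∞, -6]
T^⊗3:
  [14, -5, 16, 3]
  [10, -15, 23, -7]
  [8, -11, 14, -3]
  [6, -19, 19, -11]
Key observation: the optimum is the walk 1->1->0->2, with weight (-5) + 20 + 8 = 23.
Optimal value attained by: walk 1->1->0->2.
Answer: (T^⊗3)[1][2] = 23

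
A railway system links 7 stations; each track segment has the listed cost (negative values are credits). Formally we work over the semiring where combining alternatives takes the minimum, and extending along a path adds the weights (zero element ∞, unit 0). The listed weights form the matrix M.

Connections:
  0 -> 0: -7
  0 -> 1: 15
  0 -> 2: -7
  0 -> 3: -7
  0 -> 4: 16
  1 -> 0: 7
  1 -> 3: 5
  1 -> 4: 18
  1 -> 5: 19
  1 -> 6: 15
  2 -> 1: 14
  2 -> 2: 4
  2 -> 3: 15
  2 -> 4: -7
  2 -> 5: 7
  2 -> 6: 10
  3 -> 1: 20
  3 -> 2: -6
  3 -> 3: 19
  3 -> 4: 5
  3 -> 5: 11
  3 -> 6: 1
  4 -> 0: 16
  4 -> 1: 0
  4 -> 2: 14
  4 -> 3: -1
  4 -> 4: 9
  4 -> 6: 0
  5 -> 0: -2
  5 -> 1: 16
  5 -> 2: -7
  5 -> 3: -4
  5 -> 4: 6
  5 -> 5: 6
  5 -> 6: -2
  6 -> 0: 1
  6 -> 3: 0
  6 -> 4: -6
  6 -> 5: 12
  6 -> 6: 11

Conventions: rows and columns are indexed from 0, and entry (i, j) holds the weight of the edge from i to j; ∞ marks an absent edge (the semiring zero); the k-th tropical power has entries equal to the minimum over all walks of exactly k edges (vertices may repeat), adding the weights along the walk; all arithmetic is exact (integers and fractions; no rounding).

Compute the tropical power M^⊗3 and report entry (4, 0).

M^⊗2:
  [-14, 7, -14, -14, -14, 0, -6]
  [0, 18, -1, 0, 9, 16, 6]
  [5, -7, 0, -8, -3, 11, -7]
  [2, 5, -2, 1, -13, 1, 4]
  [1, 9, -7, 0, -6, 10, 0]
  [-9, 6, -10, -9, -14, 0, -3]
  [-6, -6, -6, -7, 3, 11, -6]
M^⊗3:
  [-21, -14, -21, -21, -21, -7, -14]
  [-7, 9, -7, -7, -8, 6, 1]
  [-6, -3, -14, -7, -13, 3, -7]
  [-5, -13, -6, -14, -9, 5, -13]
  [-6, -6, -6, -7, -14, 0, -6]
  [-16, -14, -16, -16, -17, -3, -14]
  [-13, 3, -13, -13, -13, 1, -6]
Key observation: the optimum is the walk 4->6->0->0, with weight 0 + 1 + (-7) = -6.
Optimal value attained by: walk 4->6->0->0.
Answer: (M^⊗3)[4][0] = -6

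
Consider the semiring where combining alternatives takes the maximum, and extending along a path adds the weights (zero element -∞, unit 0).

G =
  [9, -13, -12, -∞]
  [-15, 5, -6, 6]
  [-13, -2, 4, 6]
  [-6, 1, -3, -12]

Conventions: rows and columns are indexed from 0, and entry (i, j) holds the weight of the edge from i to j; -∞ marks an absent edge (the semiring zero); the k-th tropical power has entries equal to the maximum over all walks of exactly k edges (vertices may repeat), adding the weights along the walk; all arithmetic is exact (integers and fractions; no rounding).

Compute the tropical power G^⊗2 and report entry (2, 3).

G^⊗2:
  [18, -4, -3, -6]
  [0, 10, 3, 11]
  [0, 7, 8, 10]
  [3, 6, 1, 7]
Key observation: the optimum is the walk 2->2->3, with weight 4 + 6 = 10.
Optimal value attained by: walk 2->2->3.
Answer: (G^⊗2)[2][3] = 10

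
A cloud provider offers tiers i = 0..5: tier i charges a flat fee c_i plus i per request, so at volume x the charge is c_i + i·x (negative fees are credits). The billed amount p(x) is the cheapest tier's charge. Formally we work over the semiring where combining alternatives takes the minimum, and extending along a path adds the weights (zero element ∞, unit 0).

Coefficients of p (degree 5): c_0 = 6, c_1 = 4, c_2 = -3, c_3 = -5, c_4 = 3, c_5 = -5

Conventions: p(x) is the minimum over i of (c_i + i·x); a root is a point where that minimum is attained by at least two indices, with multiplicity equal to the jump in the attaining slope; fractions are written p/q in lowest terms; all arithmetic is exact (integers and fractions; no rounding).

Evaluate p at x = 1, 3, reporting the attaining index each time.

p(1) = min(6+0·1=6, 4+1·1=5, -3+2·1=-1, -5+3·1=-2, 3+4·1=7, -5+5·1=0) = -2 (attained by i=3)
p(3) = min(6+0·3=6, 4+1·3=7, -3+2·3=3, -5+3·3=4, 3+4·3=15, -5+5·3=10) = 3 (attained by i=2)
Answer: p(1) = -2; p(3) = 3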